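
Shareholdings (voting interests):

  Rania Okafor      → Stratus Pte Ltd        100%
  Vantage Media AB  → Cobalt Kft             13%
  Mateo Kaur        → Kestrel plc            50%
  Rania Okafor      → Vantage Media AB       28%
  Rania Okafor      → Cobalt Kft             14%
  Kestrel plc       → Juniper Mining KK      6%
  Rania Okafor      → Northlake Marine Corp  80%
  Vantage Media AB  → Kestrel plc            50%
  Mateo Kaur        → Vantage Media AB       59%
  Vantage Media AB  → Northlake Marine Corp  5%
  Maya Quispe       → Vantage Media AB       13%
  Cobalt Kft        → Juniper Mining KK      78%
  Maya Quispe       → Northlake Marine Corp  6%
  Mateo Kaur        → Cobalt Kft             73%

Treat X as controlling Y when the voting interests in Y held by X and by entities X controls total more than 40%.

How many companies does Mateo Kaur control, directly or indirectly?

4

Mateo holds 59% of Vantage, so Mateo controls Vantage.
Vantage and Mateo together hold 50% + 50% = 100% of Kestrel, so Mateo controls Kestrel.
Mateo and Vantage together hold 73% + 13% = 86% of Cobalt, so Mateo controls Cobalt.
Kestrel and Cobalt together hold 6% + 78% = 84% of Juniper, so Mateo controls Juniper.
No other company's threshold is met.
Mateo controls 4 companies.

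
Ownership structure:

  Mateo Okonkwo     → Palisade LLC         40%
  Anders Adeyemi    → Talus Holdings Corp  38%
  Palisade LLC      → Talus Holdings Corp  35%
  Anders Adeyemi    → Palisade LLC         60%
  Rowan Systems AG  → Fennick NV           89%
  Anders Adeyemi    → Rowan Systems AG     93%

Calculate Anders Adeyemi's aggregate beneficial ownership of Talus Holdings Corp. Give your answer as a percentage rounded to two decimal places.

Anders reaches Talus along 2 paths.
Direct stake: 38% = 38%.
Via Palisade: 60% × 35% = 21%.
Total: 38% + 21% = 59%.
Rounded: 59.00%.

59.00%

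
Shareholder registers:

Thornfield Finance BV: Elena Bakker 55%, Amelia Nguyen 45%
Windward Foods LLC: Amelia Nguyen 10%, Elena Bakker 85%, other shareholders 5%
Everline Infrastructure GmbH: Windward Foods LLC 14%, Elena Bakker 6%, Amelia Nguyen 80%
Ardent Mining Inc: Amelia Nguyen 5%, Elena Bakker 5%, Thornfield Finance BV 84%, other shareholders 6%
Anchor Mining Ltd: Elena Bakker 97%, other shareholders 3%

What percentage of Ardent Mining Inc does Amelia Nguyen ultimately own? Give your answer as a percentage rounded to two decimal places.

42.80%

Amelia reaches Ardent along 2 paths.
Direct stake: 5% = 5%.
Via Thornfield: 45% × 84% = 37.8%.
Total: 5% + 37.8% = 42.8%.
Rounded: 42.80%.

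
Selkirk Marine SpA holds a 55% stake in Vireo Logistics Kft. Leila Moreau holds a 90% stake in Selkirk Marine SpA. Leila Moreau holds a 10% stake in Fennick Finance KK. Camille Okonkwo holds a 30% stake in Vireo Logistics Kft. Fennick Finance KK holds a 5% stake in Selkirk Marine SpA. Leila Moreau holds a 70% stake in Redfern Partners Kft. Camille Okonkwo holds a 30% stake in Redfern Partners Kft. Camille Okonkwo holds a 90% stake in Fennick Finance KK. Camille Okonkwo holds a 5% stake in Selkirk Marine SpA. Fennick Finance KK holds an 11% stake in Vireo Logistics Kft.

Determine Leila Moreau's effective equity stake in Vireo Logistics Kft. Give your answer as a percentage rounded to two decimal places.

Leila reaches Vireo along 3 paths.
Via Selkirk: 90% × 55% = 49.5%.
Via Fennick → Selkirk: 10% × 5% × 55% = 0.275%.
Via Fennick: 10% × 11% = 1.1%.
Total: 49.5% + 0.275% + 1.1% = 50.875%.
Rounded: 50.88%.

50.88%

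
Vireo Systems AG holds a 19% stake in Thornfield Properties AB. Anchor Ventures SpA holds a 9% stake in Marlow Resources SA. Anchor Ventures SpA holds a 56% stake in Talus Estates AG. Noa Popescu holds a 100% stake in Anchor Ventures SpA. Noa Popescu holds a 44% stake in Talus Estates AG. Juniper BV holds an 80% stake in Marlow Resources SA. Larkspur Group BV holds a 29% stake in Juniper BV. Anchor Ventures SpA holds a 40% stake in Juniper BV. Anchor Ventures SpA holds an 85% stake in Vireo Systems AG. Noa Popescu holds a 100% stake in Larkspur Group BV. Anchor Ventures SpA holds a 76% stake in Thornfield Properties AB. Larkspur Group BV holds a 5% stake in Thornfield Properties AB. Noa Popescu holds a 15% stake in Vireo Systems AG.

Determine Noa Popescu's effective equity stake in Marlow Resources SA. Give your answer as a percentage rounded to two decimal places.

64.20%

Noa reaches Marlow along 3 paths.
Via Anchor: 100% × 9% = 9%.
Via Larkspur → Juniper: 100% × 29% × 80% = 23.2%.
Via Anchor → Juniper: 100% × 40% × 80% = 32%.
Total: 9% + 23.2% + 32% = 64.2%.
Rounded: 64.20%.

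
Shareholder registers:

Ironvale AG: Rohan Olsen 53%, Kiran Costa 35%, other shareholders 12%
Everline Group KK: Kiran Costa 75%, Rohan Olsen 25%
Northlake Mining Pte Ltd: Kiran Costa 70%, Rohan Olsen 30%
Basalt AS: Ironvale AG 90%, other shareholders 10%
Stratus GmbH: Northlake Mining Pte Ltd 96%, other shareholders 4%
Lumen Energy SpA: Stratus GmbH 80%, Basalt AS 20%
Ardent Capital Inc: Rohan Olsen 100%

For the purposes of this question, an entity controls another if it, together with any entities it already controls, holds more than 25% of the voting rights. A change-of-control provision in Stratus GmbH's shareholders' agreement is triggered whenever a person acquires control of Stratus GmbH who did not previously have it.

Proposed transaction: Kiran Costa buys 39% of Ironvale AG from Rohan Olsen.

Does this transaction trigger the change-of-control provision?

No

The purchase adds only to Kiran's holdings (Rohan's stake shrinks), so Kiran is the only person who could newly come to control Stratus.
Kiran holds 70% of Northlake, so Kiran controls Northlake.
Northlake holds 96% of Stratus, so Kiran controls Stratus.
So Kiran already controls Stratus before the transaction.
After the purchase, Kiran's direct stake in Ironvale rises to 35% + 39% = 74%, and Rohan's stake falls to 14%.
Kiran controlled Stratus already, so this is not a new person acquiring control; every other person's position is unchanged or reduced.
No new person acquires control, so the clause is not triggered.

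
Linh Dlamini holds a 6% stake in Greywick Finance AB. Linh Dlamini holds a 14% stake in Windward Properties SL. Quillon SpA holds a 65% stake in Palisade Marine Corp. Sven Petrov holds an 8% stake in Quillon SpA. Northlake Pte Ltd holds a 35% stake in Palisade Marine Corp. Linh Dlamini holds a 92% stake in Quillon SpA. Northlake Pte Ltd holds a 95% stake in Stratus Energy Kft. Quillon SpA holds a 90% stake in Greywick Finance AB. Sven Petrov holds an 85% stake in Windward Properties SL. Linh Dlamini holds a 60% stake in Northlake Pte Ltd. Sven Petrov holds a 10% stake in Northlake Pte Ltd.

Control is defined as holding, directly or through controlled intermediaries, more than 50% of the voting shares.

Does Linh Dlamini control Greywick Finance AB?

Linh holds 92% of Quillon, so Linh controls Quillon.
Quillon and Linh together hold 90% + 6% = 96% of Greywick, so Linh controls Greywick.

Yes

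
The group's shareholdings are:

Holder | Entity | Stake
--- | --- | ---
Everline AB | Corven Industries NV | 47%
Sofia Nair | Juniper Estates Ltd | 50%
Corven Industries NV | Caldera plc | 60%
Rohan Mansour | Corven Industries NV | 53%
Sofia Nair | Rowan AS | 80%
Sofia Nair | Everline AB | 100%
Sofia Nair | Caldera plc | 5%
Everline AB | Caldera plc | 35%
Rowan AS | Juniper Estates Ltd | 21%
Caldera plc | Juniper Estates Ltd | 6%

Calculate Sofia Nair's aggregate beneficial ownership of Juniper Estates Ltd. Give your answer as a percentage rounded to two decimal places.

Sofia reaches Juniper along 5 paths.
Direct stake: 50% = 50%.
Via Rowan: 80% × 21% = 16.8%.
Via Everline → Caldera: 100% × 35% × 6% = 2.1%.
Via Caldera: 5% × 6% = 0.3%.
Via Everline → Corven → Caldera: 100% × 47% × 60% × 6% = 1.692%.
Total: 50% + 16.8% + 2.1% + 0.3% + 1.692% = 70.892%.
Rounded: 70.89%.

70.89%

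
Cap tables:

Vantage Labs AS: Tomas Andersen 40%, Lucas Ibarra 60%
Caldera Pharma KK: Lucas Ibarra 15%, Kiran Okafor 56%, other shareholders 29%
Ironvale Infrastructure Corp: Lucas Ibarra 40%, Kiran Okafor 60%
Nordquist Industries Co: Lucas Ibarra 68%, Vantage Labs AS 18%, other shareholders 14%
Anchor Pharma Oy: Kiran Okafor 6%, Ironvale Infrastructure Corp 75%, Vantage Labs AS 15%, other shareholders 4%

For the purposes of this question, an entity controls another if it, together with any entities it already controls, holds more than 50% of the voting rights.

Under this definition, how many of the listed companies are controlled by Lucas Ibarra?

Lucas holds 60% of Vantage, so Lucas controls Vantage.
Lucas and Vantage together hold 68% + 18% = 86% of Nordquist, so Lucas controls Nordquist.
No other company's threshold is met.
Lucas controls 2 companies.

2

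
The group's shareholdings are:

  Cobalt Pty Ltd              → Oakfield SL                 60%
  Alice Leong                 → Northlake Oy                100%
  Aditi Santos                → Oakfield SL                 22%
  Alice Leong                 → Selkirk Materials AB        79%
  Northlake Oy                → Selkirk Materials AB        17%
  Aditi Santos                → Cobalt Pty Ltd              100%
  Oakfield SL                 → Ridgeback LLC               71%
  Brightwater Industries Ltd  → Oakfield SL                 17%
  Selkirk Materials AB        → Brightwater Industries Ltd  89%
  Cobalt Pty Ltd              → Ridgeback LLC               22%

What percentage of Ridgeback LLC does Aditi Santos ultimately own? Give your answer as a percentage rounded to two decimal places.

80.22%

Aditi reaches Ridgeback along 3 paths.
Via Cobalt → Oakfield: 100% × 60% × 71% = 42.6%.
Via Oakfield: 22% × 71% = 15.62%.
Via Cobalt: 100% × 22% = 22%.
Total: 42.6% + 15.62% + 22% = 80.22%.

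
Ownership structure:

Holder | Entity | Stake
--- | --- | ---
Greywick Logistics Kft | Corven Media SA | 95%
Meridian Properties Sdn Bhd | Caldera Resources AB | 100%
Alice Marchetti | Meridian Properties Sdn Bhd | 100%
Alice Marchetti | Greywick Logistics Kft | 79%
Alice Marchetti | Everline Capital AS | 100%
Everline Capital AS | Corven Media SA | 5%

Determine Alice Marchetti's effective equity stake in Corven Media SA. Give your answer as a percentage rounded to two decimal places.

80.05%

Alice reaches Corven along 2 paths.
Via Greywick: 79% × 95% = 75.05%.
Via Everline: 100% × 5% = 5%.
Total: 75.05% + 5% = 80.05%.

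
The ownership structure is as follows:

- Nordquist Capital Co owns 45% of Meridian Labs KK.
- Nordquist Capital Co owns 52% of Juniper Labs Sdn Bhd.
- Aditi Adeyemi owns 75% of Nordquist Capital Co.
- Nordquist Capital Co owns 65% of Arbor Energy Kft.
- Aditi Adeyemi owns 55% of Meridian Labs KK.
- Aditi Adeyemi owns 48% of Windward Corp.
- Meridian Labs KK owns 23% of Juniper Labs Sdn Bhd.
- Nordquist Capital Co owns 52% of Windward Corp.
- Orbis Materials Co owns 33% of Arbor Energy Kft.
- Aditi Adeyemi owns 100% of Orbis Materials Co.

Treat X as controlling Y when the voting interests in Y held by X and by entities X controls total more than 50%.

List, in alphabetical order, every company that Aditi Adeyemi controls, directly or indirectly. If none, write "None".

Arbor Energy Kft, Juniper Labs Sdn Bhd, Meridian Labs KK, Nordquist Capital Co, Orbis Materials Co, Windward Corp

Aditi holds 75% of Nordquist, so Aditi controls Nordquist.
Aditi and Nordquist together hold 48% + 52% = 100% of Windward, so Aditi controls Windward.
Aditi and Nordquist together hold 55% + 45% = 100% of Meridian, so Aditi controls Meridian.
Aditi holds 100% of Orbis, so Aditi controls Orbis.
Meridian and Nordquist together hold 23% + 52% = 75% of Juniper, so Aditi controls Juniper.
Orbis and Nordquist together hold 33% + 65% = 98% of Arbor, so Aditi controls Arbor.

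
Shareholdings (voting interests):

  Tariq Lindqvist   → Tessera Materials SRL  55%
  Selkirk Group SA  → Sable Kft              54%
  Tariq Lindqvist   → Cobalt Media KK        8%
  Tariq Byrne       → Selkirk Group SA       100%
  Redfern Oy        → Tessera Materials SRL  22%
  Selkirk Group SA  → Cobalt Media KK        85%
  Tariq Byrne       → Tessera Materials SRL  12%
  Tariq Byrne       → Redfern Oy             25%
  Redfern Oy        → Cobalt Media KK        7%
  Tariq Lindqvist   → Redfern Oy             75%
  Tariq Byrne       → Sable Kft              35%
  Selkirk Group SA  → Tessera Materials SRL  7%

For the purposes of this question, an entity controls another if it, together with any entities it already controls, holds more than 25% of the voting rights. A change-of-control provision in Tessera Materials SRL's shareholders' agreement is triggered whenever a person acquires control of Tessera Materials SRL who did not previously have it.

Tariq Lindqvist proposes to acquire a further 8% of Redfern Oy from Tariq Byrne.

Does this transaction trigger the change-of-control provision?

No

The purchase adds only to Tariq Lindqvist's holdings (Tariq Byrne's stake shrinks), so Tariq Lindqvist is the only person who could newly come to control Tessera.
Tariq Lindqvist holds 75% of Redfern, so Tariq Lindqvist controls Redfern.
Tariq Lindqvist and Redfern together hold 55% + 22% = 77% of Tessera, so Tariq Lindqvist controls Tessera.
So Tariq Lindqvist already controls Tessera before the transaction.
After the purchase, Tariq Lindqvist's direct stake in Redfern rises to 75% + 8% = 83%, and Tariq Byrne's stake falls to 17%.
Tariq Lindqvist controlled Tessera already, so this is not a new person acquiring control; every other person's position is unchanged or reduced.
No new person acquires control, so the clause is not triggered.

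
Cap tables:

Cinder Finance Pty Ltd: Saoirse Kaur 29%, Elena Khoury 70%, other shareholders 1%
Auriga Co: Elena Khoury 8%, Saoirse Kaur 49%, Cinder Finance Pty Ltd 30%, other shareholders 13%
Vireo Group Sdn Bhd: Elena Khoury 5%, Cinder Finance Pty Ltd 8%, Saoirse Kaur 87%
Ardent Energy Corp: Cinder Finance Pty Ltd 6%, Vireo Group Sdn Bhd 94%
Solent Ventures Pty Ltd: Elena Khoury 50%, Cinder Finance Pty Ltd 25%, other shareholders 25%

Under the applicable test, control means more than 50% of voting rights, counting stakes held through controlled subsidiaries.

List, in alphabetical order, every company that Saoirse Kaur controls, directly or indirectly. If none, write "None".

Ardent Energy Corp, Vireo Group Sdn Bhd

Saoirse holds 87% of Vireo, so Saoirse controls Vireo.
Vireo holds 94% of Ardent, so Saoirse controls Ardent.
No other company's threshold is met.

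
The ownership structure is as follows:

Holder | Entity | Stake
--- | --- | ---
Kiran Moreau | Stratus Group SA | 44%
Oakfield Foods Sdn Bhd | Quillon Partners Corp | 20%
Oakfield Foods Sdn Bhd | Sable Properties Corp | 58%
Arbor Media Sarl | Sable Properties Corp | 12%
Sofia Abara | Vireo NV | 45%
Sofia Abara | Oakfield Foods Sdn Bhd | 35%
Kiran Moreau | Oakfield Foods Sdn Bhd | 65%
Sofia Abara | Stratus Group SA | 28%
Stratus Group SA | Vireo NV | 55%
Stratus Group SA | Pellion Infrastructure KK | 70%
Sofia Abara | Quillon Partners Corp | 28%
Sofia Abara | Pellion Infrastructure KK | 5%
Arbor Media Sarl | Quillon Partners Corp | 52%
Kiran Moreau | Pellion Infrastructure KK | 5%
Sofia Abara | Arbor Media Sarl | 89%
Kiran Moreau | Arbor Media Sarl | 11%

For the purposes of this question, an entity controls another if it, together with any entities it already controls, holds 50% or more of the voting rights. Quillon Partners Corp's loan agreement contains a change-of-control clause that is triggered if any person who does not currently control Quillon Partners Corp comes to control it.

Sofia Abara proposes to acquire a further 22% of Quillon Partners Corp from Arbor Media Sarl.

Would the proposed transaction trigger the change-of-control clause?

No

The purchase adds only to Sofia's holdings (Arbor's stake shrinks), so Sofia is the only person who could newly come to control Quillon.
Sofia holds 89% of Arbor, so Sofia controls Arbor.
Arbor and Sofia together hold 52% + 28% = 80% of Quillon, so Sofia controls Quillon.
So Sofia already controls Quillon before the transaction.
After the purchase, Sofia's direct stake in Quillon rises to 28% + 22% = 50%, and Arbor's stake falls to 30%.
Sofia controlled Quillon already, so this is not a new person acquiring control; every other person's position is unchanged or reduced.
No new person acquires control, so the clause is not triggered.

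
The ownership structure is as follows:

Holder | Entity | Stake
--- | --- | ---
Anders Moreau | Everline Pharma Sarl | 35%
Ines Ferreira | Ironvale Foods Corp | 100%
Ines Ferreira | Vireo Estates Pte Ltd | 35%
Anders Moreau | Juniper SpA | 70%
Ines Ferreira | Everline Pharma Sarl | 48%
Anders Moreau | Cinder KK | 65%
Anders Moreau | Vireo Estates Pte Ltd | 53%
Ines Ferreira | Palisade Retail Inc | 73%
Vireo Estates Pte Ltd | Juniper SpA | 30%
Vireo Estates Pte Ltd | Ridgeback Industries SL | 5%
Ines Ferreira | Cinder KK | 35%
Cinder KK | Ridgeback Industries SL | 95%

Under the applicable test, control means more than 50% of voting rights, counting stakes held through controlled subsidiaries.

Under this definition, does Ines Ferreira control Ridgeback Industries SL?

No

Ines holds 73% of Palisade, so Ines controls Palisade.
Ines holds 100% of Ironvale, so Ines controls Ironvale.
Neither Ines nor any entity Ines controls holds any voting interest in Ridgeback.
So Ines does not control Ridgeback.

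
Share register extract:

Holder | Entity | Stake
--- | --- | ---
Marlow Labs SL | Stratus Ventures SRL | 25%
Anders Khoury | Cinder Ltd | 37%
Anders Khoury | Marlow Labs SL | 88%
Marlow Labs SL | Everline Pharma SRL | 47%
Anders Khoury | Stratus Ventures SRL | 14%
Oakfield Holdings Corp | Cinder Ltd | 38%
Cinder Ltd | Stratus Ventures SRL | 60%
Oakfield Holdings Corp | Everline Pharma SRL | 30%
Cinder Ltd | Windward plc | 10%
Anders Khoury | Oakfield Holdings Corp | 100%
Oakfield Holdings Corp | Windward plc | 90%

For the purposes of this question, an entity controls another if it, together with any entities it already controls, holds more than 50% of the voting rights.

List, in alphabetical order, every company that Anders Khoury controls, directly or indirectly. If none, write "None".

Cinder Ltd, Everline Pharma SRL, Marlow Labs SL, Oakfield Holdings Corp, Stratus Ventures SRL, Windward plc

Anders holds 88% of Marlow, so Anders controls Marlow.
Anders holds 100% of Oakfield, so Anders controls Oakfield.
Oakfield and Anders together hold 38% + 37% = 75% of Cinder, so Anders controls Cinder.
Oakfield and Cinder together hold 90% + 10% = 100% of Windward, so Anders controls Windward.
Anders and Cinder and Marlow together hold 14% + 60% + 25% = 99% of Stratus, so Anders controls Stratus.
Marlow and Oakfield together hold 47% + 30% = 77% of Everline, so Anders controls Everline.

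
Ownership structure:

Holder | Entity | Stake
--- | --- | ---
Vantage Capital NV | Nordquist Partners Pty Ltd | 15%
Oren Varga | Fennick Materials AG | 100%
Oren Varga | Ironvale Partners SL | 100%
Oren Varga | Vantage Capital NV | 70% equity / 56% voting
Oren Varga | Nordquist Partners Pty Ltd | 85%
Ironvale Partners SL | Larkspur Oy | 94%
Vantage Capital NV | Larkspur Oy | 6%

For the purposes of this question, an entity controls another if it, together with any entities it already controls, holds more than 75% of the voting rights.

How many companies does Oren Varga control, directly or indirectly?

Oren holds 100% of Ironvale, so Oren controls Ironvale.
Ironvale holds 94% of Larkspur, so Oren controls Larkspur.
Oren holds 100% of Fennick, so Oren controls Fennick.
Oren holds 85% of Nordquist, so Oren controls Nordquist.
No other company's threshold is met.
Oren controls 4 companies.

4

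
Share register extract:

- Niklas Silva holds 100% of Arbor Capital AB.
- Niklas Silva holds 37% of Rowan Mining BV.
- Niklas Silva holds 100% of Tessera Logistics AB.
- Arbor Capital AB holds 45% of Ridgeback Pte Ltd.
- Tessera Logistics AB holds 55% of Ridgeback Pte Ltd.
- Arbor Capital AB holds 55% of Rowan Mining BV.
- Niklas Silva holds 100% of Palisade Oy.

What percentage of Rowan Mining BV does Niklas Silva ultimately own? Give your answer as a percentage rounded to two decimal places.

Niklas reaches Rowan along 2 paths.
Via Arbor: 100% × 55% = 55%.
Direct stake: 37% = 37%.
Total: 55% + 37% = 92%.
Rounded: 92.00%.

92.00%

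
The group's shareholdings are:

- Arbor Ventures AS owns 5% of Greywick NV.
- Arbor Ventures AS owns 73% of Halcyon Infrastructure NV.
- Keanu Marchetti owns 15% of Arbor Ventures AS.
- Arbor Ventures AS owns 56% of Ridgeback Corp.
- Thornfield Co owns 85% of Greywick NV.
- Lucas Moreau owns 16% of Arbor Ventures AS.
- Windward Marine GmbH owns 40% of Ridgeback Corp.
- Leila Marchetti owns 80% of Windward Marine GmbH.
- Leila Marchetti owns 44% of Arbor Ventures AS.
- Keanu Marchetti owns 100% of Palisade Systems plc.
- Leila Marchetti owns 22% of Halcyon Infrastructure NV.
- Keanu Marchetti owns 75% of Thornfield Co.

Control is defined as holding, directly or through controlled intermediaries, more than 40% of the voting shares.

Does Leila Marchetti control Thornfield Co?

No

Leila holds 44% of Arbor, so Leila controls Arbor.
Leila holds 80% of Windward, so Leila controls Windward.
Arbor and Leila together hold 73% + 22% = 95% of Halcyon, so Leila controls Halcyon.
Windward and Arbor together hold 40% + 56% = 96% of Ridgeback, so Leila controls Ridgeback.
Neither Leila nor any entity Leila controls holds any voting interest in Thornfield.
So Leila does not control Thornfield.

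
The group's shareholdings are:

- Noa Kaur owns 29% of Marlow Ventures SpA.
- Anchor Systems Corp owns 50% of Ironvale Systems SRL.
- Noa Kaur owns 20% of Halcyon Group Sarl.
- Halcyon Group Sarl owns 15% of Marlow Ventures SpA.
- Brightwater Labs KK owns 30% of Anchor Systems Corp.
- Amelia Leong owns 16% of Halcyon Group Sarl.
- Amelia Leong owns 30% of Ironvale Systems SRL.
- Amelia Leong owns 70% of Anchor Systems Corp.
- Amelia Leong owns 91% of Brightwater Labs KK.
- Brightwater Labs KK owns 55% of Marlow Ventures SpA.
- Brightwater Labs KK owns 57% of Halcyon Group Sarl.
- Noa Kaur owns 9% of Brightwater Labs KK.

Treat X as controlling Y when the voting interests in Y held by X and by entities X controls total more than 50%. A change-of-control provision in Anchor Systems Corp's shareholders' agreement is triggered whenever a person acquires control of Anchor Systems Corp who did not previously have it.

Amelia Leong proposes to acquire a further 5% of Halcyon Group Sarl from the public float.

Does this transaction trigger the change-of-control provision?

No

The purchase changes only Amelia's holdings, so Amelia is the only person who could newly come to control Anchor.
Amelia holds 91% of Brightwater, so Amelia controls Brightwater.
Brightwater and Amelia together hold 30% + 70% = 100% of Anchor, so Amelia controls Anchor.
So Amelia already controls Anchor before the transaction.
After the purchase, Amelia's direct stake in Halcyon rises to 16% + 5% = 21%.
Amelia controlled Anchor already, so this is not a new person acquiring control; every other person's position is unchanged or reduced.
No new person acquires control, so the clause is not triggered.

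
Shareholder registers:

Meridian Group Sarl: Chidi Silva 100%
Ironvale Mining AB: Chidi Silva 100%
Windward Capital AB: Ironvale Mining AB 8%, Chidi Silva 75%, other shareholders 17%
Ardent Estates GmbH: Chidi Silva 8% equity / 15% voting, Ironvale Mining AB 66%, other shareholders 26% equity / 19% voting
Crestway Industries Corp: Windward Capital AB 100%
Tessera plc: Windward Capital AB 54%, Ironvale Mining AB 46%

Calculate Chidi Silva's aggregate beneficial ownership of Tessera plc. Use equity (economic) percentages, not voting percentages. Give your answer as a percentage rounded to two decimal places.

90.82%

Chidi reaches Tessera along 3 paths.
Via Ironvale → Windward: 100% × 8% × 54% = 4.32%.
Via Windward: 75% × 54% = 40.5%.
Via Ironvale: 100% × 46% = 46%.
Total: 4.32% + 40.5% + 46% = 90.82%.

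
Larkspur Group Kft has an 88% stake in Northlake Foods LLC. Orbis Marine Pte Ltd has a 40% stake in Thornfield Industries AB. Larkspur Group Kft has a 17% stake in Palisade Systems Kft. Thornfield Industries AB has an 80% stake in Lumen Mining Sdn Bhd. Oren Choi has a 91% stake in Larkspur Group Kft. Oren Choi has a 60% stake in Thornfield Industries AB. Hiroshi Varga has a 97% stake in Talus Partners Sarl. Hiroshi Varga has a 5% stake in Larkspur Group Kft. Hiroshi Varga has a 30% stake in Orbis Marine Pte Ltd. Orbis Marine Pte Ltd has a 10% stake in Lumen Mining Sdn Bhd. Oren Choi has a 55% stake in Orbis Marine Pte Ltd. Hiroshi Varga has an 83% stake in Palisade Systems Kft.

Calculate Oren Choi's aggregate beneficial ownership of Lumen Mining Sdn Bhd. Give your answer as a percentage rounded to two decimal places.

71.10%

Oren reaches Lumen along 3 paths.
Via Orbis: 55% × 10% = 5.5%.
Via Thornfield: 60% × 80% = 48%.
Via Orbis → Thornfield: 55% × 40% × 80% = 17.6%.
Total: 5.5% + 48% + 17.6% = 71.1%.
Rounded: 71.10%.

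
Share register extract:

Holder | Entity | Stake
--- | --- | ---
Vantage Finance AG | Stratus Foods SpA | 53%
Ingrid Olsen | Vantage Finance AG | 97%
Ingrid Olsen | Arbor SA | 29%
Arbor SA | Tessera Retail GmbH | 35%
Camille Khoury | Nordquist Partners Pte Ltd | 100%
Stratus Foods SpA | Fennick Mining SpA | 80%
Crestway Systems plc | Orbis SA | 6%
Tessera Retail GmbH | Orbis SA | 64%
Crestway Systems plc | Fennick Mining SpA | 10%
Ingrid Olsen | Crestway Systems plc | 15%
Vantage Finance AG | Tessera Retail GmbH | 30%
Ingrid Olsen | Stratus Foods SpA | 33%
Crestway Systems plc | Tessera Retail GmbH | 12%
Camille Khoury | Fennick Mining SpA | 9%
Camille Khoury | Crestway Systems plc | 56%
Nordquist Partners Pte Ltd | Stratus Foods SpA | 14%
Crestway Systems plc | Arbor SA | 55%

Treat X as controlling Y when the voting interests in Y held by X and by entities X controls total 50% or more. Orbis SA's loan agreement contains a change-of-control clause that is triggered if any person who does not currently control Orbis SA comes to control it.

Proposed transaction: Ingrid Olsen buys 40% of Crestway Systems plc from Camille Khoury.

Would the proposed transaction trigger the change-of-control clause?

Yes

The purchase adds only to Ingrid's holdings (Camille's stake shrinks), so Ingrid is the only person who could newly come to control Orbis.
Ingrid holds 97% of Vantage, so Ingrid controls Vantage.
Ingrid and Vantage together hold 33% + 53% = 86% of Stratus, so Ingrid controls Stratus.
Stratus holds 80% of Fennick, so Ingrid controls Fennick.
Neither Ingrid nor any entity Ingrid controls holds any voting interest in Orbis.
So before the transaction, Ingrid does not control Orbis.
After the purchase, Ingrid's direct stake in Crestway rises to 15% + 40% = 55%, and Camille's stake falls to 16%.
Ingrid holds 55% of Crestway, so Ingrid controls Crestway.
Crestway and Ingrid together hold 55% + 29% = 84% of Arbor, so Ingrid controls Arbor.
Crestway and Arbor and Vantage together hold 12% + 35% + 30% = 77% of Tessera, so Ingrid controls Tessera.
Tessera and Crestway together hold 64% + 6% = 70% of Orbis, so Ingrid controls Orbis.
Ingrid did not control Orbis before and does after, so the clause is triggered.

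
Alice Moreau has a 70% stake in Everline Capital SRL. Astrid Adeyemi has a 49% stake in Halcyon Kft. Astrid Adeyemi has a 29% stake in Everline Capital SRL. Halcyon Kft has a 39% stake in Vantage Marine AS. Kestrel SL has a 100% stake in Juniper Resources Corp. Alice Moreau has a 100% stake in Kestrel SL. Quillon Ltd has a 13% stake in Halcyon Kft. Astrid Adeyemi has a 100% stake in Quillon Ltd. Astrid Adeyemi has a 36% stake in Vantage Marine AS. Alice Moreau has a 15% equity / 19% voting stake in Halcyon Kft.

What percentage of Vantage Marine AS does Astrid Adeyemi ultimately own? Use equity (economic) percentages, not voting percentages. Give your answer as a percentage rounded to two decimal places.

60.18%

Astrid reaches Vantage along 3 paths.
Via Quillon → Halcyon: 100% × 13% × 39% = 5.07%.
Via Halcyon: 49% × 39% = 19.11%.
Direct stake: 36% = 36%.
Total: 5.07% + 19.11% + 36% = 60.18%.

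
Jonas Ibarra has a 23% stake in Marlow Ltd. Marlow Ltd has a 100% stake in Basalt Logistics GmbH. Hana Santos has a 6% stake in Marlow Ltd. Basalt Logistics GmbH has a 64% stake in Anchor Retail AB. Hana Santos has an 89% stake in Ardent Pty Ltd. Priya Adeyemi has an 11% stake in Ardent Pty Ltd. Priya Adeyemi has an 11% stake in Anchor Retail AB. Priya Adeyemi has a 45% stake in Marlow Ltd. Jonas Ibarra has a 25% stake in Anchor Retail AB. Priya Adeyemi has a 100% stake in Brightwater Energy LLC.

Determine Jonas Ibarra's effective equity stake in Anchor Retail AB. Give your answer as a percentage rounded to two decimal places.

39.72%

Jonas reaches Anchor along 2 paths.
Direct stake: 25% = 25%.
Via Marlow → Basalt: 23% × 100% × 64% = 14.72%.
Total: 25% + 14.72% = 39.72%.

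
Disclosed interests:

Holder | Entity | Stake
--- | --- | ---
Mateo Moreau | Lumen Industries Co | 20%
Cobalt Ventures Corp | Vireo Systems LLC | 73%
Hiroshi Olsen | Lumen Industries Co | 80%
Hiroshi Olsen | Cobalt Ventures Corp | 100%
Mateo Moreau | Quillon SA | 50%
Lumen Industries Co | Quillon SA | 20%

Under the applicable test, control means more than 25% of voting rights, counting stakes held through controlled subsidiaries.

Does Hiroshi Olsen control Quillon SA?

No

Hiroshi holds 80% of Lumen, so Hiroshi controls Lumen.
Hiroshi holds 100% of Cobalt, so Hiroshi controls Cobalt.
Cobalt holds 73% of Vireo, so Hiroshi controls Vireo.
In Quillon, Hiroshi's side holds only 20%, not > 25%.
So Hiroshi does not control Quillon.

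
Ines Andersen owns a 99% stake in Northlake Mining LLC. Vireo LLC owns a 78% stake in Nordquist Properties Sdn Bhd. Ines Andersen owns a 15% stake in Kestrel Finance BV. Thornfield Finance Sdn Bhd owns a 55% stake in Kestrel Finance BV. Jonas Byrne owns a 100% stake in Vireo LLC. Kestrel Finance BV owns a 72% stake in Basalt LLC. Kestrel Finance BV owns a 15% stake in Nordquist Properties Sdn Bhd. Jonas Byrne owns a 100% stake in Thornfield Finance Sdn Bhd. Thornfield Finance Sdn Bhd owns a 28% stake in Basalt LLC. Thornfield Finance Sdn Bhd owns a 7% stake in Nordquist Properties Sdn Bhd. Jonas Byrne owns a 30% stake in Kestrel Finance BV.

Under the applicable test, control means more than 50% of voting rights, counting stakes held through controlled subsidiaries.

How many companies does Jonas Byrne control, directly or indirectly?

Jonas holds 100% of Thornfield, so Jonas controls Thornfield.
Thornfield and Jonas together hold 55% + 30% = 85% of Kestrel, so Jonas controls Kestrel.
Jonas holds 100% of Vireo, so Jonas controls Vireo.
Kestrel and Vireo and Thornfield together hold 15% + 78% + 7% = 100% of Nordquist, so Jonas controls Nordquist.
Kestrel and Thornfield together hold 72% + 28% = 100% of Basalt, so Jonas controls Basalt.
No other company's threshold is met.
Jonas controls 5 companies.

5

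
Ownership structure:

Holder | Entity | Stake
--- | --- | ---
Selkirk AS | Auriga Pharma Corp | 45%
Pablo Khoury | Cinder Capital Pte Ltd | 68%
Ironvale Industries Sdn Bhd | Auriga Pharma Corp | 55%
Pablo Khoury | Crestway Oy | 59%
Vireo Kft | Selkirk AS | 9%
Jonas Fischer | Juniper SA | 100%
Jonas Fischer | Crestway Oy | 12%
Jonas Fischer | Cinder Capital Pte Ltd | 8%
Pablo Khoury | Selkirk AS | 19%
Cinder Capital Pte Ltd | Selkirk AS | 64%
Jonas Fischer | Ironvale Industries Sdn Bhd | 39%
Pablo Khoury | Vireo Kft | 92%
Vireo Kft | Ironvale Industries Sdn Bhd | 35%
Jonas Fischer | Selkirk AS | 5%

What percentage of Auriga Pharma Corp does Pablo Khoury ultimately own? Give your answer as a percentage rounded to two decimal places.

49.57%

Pablo reaches Auriga along 4 paths.
Via Vireo → Ironvale: 92% × 35% × 55% = 17.71%.
Via Selkirk: 19% × 45% = 8.55%.
Via Vireo → Selkirk: 92% × 9% × 45% = 3.726%.
Via Cinder → Selkirk: 68% × 64% × 45% = 19.584%.
Total: 17.71% + 8.55% + 3.726% + 19.584% = 49.57%.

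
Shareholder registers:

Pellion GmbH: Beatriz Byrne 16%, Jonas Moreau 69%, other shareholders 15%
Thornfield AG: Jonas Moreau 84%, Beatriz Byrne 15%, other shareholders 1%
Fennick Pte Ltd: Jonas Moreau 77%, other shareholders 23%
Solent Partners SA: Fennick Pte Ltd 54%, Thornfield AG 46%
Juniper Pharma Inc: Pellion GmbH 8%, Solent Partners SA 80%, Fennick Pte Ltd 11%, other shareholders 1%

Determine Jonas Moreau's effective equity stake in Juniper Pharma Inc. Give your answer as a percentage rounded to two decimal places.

Jonas reaches Juniper along 4 paths.
Via Pellion: 69% × 8% = 5.52%.
Via Fennick → Solent: 77% × 54% × 80% = 33.264%.
Via Thornfield → Solent: 84% × 46% × 80% = 30.912%.
Via Fennick: 77% × 11% = 8.47%.
Total: 5.52% + 33.264% + 30.912% + 8.47% = 78.166%.
Rounded: 78.17%.

78.17%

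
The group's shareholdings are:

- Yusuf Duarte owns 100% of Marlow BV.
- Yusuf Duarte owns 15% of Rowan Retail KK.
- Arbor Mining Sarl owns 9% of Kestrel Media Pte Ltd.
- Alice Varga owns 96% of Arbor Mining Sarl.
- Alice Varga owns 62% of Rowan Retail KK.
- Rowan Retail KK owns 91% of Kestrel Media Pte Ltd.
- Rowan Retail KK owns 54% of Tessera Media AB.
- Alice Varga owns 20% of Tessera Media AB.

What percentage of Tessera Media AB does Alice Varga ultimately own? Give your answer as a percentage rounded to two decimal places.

53.48%

Alice reaches Tessera along 2 paths.
Via Rowan: 62% × 54% = 33.48%.
Direct stake: 20% = 20%.
Total: 33.48% + 20% = 53.48%.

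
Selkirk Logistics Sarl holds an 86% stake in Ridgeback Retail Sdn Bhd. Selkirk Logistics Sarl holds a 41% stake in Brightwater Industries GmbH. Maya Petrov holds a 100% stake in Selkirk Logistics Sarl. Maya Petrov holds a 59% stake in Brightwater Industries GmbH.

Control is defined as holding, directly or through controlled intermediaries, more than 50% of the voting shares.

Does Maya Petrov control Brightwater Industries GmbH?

Maya holds 100% of Selkirk, so Maya controls Selkirk.
Maya and Selkirk together hold 59% + 41% = 100% of Brightwater, so Maya controls Brightwater.

Yes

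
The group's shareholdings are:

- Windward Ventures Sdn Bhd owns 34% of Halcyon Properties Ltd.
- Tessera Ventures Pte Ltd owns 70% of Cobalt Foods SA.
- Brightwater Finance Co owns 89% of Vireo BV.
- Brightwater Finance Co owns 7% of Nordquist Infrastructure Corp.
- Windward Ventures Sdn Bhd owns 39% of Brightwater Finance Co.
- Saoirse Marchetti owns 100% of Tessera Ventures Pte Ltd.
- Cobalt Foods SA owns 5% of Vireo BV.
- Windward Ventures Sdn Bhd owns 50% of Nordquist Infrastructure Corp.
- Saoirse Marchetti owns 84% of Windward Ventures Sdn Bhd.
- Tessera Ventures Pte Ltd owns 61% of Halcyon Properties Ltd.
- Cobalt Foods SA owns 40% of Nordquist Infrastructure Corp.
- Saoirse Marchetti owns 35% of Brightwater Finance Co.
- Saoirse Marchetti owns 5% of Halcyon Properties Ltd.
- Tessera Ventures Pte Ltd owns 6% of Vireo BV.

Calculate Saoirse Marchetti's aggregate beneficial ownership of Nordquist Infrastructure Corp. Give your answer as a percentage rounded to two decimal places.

74.74%

Saoirse reaches Nordquist along 4 paths.
Via Tessera → Cobalt: 100% × 70% × 40% = 28%.
Via Windward → Brightwater: 84% × 39% × 7% = 2.2932%.
Via Brightwater: 35% × 7% = 2.45%.
Via Windward: 84% × 50% = 42%.
Total: 28% + 2.2932% + 2.45% + 42% = 74.7432%.
Rounded: 74.74%.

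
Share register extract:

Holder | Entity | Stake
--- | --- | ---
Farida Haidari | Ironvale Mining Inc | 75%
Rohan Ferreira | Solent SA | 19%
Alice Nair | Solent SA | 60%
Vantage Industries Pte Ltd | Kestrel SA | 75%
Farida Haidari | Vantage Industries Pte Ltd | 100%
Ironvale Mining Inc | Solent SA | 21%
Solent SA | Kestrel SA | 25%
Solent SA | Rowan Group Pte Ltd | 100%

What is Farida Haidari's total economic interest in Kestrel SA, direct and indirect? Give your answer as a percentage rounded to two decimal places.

78.94%

Farida reaches Kestrel along 2 paths.
Via Vantage: 100% × 75% = 75%.
Via Ironvale → Solent: 75% × 21% × 25% = 3.9375%.
Total: 75% + 3.9375% = 78.9375%.
Rounded: 78.94%.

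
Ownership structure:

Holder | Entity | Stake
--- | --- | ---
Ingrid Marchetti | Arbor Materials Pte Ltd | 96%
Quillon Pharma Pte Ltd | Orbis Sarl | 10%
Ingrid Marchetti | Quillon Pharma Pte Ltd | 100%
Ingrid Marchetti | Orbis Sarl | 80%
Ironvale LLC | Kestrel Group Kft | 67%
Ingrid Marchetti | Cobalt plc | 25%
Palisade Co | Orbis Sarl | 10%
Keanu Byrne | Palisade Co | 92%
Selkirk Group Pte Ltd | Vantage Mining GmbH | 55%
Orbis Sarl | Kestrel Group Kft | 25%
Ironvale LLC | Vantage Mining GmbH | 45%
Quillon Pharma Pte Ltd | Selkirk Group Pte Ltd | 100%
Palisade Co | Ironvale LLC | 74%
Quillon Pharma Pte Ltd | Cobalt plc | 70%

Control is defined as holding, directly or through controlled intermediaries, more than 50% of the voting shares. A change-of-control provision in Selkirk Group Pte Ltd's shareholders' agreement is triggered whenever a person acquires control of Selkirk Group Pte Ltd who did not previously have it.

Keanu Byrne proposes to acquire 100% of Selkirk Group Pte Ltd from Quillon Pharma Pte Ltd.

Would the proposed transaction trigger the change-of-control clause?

The purchase adds only to Keanu's holdings (Quillon's stake shrinks), so Keanu is the only person who could newly come to control Selkirk.
Keanu holds 92% of Palisade, so Keanu controls Palisade.
Palisade holds 74% of Ironvale, so Keanu controls Ironvale.
Ironvale holds 67% of Kestrel, so Keanu controls Kestrel.
Neither Keanu nor any entity Keanu controls holds any voting interest in Selkirk.
So before the transaction, Keanu does not control Selkirk.
After the purchase, Keanu holds 100% of Selkirk directly, and Quillon's stake falls to 0%.
Keanu holds 100% of Selkirk, so Keanu controls Selkirk.
Keanu did not control Selkirk before and does after, so the clause is triggered.

Yes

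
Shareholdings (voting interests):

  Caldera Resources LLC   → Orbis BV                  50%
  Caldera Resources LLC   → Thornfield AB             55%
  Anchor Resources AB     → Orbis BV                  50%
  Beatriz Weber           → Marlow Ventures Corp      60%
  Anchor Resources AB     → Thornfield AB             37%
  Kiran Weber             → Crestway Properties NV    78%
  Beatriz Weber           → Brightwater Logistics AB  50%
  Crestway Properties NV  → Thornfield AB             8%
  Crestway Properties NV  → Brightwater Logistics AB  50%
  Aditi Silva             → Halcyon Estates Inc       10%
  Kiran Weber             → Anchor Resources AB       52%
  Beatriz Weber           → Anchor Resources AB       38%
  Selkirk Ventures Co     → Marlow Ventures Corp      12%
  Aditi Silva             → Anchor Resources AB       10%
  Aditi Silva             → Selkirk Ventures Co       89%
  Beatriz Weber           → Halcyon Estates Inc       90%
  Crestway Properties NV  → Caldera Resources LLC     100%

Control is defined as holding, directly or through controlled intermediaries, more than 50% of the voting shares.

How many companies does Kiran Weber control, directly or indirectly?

Kiran holds 78% of Crestway, so Kiran controls Crestway.
Kiran holds 52% of Anchor, so Kiran controls Anchor.
Crestway holds 100% of Caldera, so Kiran controls Caldera.
Caldera and Crestway and Anchor together hold 55% + 8% + 37% = 100% of Thornfield, so Kiran controls Thornfield.
Anchor and Caldera together hold 50% + 50% = 100% of Orbis, so Kiran controls Orbis.
No other company's threshold is met.
Kiran controls 5 companies.

5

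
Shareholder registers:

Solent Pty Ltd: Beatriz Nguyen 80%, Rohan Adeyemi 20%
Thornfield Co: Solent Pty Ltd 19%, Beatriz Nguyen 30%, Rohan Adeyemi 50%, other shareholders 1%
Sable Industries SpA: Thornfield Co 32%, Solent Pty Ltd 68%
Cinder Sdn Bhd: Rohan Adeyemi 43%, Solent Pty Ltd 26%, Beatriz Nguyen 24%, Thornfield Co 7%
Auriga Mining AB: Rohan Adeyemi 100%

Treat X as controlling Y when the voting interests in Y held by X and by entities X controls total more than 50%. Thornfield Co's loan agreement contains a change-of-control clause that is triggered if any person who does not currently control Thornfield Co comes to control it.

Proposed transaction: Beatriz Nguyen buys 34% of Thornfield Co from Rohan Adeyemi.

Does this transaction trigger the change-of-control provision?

Yes

The purchase adds only to Beatriz's holdings (Rohan's stake shrinks), so Beatriz is the only person who could newly come to control Thornfield.
Beatriz holds 80% of Solent, so Beatriz controls Solent.
Solent holds 68% of Sable, so Beatriz controls Sable.
In Thornfield, Beatriz's side holds only 19% + 30% = 49%, not > 50%.
So before the transaction, Beatriz does not control Thornfield.
After the purchase, Beatriz's direct stake in Thornfield rises to 30% + 34% = 64%, and Rohan's stake falls to 16%.
Solent and Beatriz together hold 19% + 64% = 83% of Thornfield, so Beatriz controls Thornfield.
Beatriz did not control Thornfield before and does after, so the clause is triggered.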